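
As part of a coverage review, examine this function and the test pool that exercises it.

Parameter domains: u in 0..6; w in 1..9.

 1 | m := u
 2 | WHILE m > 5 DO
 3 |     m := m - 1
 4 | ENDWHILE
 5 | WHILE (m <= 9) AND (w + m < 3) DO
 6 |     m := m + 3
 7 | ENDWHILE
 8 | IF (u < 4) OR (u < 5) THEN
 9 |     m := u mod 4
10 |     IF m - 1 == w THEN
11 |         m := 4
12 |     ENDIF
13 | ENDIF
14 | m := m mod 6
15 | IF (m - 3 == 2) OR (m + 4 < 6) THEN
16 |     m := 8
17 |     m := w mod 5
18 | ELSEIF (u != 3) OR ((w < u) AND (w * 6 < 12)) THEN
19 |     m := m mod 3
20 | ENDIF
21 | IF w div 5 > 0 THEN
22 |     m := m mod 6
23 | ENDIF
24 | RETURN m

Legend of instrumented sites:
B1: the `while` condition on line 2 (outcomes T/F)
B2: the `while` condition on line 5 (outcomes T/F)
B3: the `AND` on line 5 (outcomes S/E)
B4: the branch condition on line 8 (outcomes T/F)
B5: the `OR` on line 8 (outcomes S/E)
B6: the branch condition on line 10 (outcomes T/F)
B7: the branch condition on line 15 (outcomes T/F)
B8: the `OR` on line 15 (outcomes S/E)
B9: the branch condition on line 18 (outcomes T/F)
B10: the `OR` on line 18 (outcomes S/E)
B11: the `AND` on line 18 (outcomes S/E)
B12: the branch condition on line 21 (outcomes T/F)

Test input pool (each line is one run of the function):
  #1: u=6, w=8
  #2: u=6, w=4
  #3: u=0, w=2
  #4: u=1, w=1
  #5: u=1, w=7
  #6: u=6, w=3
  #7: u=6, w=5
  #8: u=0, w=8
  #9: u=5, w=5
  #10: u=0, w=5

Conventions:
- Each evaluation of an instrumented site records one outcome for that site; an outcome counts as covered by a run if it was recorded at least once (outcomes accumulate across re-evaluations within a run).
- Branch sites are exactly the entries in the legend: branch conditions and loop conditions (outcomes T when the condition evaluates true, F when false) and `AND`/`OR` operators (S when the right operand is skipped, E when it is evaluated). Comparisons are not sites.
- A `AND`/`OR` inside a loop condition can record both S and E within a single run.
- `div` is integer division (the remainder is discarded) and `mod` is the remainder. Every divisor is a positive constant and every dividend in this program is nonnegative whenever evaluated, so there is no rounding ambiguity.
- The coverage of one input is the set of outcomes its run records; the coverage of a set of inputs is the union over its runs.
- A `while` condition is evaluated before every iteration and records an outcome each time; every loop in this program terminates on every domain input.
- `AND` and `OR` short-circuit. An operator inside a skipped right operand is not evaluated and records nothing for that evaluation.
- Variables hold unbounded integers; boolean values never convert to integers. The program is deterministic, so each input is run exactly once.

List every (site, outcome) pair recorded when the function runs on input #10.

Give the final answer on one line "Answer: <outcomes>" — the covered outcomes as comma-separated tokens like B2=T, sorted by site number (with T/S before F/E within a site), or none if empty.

Event log for input #10 (u=0, w=5):
  B1->F, B3->E, B2->F, B5->S, B4->T, B6->F, B8->E, B7->T, B12->T
as a set, this run covers: B1=F, B2=F, B3=E, B4=T, B5=S, B6=F, B7=T, B8=E, B12=T

Answer: B1=F, B2=F, B3=E, B4=T, B5=S, B6=F, B7=T, B8=E, B12=T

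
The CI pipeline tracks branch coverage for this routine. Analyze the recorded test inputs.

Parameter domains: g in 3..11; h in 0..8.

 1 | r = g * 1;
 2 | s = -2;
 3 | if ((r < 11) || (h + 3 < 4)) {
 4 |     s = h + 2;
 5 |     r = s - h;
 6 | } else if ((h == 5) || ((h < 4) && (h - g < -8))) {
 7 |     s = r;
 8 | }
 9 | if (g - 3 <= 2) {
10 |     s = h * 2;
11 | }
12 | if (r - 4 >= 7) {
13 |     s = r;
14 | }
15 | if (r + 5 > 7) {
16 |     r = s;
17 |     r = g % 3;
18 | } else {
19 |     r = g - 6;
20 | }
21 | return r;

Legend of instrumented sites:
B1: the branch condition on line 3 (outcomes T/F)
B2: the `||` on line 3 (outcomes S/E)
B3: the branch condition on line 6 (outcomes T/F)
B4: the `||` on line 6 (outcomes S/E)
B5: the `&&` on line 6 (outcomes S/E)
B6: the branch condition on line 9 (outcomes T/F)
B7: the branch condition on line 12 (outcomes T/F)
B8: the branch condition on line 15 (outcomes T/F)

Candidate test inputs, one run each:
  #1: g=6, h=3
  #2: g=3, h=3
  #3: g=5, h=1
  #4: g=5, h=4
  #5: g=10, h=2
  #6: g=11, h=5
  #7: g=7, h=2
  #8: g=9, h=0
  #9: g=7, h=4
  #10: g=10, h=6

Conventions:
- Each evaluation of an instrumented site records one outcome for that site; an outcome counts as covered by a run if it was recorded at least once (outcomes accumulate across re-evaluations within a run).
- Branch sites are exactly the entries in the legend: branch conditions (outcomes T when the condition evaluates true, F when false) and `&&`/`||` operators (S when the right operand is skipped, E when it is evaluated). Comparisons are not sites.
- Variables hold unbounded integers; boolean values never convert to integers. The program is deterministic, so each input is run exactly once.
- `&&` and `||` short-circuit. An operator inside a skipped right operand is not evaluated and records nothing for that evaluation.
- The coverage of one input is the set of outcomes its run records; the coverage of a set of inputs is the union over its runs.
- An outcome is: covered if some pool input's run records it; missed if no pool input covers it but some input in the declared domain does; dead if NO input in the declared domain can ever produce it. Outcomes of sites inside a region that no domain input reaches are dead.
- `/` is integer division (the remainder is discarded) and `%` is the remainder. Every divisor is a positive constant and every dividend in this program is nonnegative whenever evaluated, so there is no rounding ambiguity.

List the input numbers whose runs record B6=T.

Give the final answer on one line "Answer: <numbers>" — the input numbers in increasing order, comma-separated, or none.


input #1 (g=6, h=3): does not produce B6=T
input #2 (g=3, h=3): produces B6=T
input #3 (g=5, h=1): produces B6=T
input #4 (g=5, h=4): produces B6=T
input #5 (g=10, h=2): does not produce B6=T
input #6 (g=11, h=5): does not produce B6=T
input #7 (g=7, h=2): does not produce B6=T
input #8 (g=9, h=0): does not produce B6=T
input #9 (g=7, h=4): does not produce B6=T
input #10 (g=10, h=6): does not produce B6=T
Answer: 2, 3, 4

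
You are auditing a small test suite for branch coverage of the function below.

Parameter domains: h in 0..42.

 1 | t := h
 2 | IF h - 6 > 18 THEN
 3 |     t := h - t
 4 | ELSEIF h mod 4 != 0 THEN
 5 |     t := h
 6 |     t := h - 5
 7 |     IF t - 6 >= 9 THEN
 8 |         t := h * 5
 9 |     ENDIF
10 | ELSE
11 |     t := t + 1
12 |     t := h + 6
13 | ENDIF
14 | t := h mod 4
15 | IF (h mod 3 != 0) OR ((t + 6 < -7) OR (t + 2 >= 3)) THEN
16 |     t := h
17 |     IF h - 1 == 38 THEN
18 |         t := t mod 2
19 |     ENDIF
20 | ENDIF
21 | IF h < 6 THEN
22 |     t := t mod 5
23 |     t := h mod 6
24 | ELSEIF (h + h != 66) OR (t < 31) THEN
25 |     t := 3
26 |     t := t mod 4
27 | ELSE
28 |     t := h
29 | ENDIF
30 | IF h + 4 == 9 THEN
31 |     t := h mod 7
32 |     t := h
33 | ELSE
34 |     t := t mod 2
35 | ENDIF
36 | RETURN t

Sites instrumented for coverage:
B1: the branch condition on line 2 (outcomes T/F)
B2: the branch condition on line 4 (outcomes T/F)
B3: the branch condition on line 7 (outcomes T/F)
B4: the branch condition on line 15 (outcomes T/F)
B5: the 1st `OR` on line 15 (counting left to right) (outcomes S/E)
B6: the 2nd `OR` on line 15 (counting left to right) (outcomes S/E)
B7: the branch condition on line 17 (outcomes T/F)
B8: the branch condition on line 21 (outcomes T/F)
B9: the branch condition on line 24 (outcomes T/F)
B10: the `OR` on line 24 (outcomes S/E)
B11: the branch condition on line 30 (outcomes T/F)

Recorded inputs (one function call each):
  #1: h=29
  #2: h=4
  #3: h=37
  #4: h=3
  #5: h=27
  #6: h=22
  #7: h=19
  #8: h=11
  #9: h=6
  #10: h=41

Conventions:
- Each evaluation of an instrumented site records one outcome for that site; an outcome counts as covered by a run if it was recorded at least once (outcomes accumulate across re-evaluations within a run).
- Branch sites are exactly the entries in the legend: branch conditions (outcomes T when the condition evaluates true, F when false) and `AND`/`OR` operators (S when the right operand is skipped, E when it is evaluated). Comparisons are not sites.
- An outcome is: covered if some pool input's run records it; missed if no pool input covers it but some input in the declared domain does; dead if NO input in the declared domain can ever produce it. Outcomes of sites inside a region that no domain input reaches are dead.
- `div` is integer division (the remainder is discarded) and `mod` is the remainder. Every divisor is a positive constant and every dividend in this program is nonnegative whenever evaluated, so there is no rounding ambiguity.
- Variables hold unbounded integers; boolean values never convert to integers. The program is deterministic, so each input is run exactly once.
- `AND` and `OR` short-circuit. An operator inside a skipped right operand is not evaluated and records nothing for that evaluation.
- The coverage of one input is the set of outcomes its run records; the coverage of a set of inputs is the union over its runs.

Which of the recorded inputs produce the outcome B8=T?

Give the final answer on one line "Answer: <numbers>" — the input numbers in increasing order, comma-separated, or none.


input #1 (h=29): does not record B8=T
input #2 (h=4): records B8=T
input #3 (h=37): does not record B8=T
input #4 (h=3): records B8=T
input #5 (h=27): does not record B8=T
input #6 (h=22): does not record B8=T
input #7 (h=19): does not record B8=T
input #8 (h=11): does not record B8=T
input #9 (h=6): does not record B8=T
input #10 (h=41): does not record B8=T
Answer: 2, 4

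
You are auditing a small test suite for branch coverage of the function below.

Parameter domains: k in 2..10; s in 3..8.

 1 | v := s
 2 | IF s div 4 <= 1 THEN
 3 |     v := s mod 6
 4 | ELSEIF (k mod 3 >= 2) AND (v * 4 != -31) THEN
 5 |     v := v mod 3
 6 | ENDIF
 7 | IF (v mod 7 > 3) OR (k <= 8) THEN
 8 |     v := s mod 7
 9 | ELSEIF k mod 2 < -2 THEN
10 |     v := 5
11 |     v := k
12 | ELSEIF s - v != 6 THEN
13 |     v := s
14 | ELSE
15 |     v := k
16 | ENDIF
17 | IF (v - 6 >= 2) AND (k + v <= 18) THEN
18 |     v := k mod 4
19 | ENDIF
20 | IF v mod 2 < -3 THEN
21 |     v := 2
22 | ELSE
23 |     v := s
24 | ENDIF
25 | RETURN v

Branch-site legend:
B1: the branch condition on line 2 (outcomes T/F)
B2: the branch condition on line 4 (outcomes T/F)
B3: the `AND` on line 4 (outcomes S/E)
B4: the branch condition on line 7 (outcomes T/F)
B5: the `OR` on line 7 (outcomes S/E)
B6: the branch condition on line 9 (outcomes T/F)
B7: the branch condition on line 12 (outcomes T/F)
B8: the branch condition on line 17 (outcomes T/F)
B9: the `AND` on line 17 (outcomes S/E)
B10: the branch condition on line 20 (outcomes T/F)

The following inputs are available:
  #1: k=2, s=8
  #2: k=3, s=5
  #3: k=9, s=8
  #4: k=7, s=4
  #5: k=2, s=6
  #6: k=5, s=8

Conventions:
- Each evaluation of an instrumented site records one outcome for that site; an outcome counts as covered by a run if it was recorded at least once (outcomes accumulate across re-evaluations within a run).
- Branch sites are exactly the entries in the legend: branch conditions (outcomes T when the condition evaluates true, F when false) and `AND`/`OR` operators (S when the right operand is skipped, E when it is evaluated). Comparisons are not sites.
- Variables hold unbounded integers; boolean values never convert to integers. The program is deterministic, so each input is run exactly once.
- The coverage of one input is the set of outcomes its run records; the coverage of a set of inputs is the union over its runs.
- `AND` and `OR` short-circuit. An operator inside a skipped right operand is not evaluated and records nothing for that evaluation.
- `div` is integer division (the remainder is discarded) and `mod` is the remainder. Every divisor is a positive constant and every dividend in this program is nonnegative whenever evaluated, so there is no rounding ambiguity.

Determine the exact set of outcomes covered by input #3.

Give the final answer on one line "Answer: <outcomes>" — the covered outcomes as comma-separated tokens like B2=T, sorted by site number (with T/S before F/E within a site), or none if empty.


Event log for input #3 (k=9, s=8):
  B1->F, B3->S, B2->F, B5->E, B4->F, B6->F, B7->T, B9->E, B8->T, B10->F
distinct outcomes covered: B1=F, B2=F, B3=S, B4=F, B5=E, B6=F, B7=T, B8=T, B9=E, B10=F
Answer: B1=F, B2=F, B3=S, B4=F, B5=E, B6=F, B7=T, B8=T, B9=E, B10=F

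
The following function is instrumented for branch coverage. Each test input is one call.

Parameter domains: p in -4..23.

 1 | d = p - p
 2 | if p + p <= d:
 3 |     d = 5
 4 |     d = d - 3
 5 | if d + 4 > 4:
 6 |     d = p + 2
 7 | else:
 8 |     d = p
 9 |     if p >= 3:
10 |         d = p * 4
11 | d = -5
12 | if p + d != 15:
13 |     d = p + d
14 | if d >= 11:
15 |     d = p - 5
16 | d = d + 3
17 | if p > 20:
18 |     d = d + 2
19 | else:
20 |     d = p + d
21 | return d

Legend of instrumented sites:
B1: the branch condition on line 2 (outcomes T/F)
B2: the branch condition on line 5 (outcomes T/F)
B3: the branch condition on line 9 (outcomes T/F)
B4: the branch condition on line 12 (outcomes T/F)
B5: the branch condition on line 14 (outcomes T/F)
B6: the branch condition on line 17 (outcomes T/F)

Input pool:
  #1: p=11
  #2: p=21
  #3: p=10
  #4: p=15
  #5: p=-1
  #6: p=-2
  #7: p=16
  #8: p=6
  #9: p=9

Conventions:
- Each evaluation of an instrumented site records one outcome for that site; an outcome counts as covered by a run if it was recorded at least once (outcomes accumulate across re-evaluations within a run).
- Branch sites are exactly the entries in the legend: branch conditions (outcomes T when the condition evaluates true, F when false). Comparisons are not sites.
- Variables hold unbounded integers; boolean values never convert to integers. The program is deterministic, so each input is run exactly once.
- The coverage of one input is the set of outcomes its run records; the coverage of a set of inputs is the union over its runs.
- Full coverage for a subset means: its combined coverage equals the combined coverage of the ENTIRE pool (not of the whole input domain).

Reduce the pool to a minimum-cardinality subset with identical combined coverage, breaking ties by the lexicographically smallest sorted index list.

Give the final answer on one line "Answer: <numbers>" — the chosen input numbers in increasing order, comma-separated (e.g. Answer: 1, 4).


test 1 (p=11) hits B1=F, B2=F, B3=T, B4=T, B5=F, B6=F
test 2 (p=21) hits B1=F, B2=F, B3=T, B4=T, B5=T, B6=T
test 3 (p=10) hits B1=F, B2=F, B3=T, B4=T, B5=F, B6=F
test 4 (p=15) hits B1=F, B2=F, B3=T, B4=T, B5=F, B6=F
test 5 (p=-1) hits B1=T, B2=T, B4=T, B5=F, B6=F
test 6 (p=-2) hits B1=T, B2=T, B4=T, B5=F, B6=F
test 7 (p=16) hits B1=F, B2=F, B3=T, B4=T, B5=T, B6=F
test 8 (p=6) hits B1=F, B2=F, B3=T, B4=T, B5=F, B6=F
test 9 (p=9) hits B1=F, B2=F, B3=T, B4=T, B5=F, B6=F
the full pool covers 10 outcomes: B1=T, B1=F, B2=T, B2=F, B3=T, B4=T, B5=T, B5=F, B6=T, B6=F
checked all size-1 subsets: none covers 10 outcomes (max 6/10)
the canonical winner is {2, 5}: size 2, full 10-outcome coverage, earliest index list among size-2 covers
Answer: 2, 5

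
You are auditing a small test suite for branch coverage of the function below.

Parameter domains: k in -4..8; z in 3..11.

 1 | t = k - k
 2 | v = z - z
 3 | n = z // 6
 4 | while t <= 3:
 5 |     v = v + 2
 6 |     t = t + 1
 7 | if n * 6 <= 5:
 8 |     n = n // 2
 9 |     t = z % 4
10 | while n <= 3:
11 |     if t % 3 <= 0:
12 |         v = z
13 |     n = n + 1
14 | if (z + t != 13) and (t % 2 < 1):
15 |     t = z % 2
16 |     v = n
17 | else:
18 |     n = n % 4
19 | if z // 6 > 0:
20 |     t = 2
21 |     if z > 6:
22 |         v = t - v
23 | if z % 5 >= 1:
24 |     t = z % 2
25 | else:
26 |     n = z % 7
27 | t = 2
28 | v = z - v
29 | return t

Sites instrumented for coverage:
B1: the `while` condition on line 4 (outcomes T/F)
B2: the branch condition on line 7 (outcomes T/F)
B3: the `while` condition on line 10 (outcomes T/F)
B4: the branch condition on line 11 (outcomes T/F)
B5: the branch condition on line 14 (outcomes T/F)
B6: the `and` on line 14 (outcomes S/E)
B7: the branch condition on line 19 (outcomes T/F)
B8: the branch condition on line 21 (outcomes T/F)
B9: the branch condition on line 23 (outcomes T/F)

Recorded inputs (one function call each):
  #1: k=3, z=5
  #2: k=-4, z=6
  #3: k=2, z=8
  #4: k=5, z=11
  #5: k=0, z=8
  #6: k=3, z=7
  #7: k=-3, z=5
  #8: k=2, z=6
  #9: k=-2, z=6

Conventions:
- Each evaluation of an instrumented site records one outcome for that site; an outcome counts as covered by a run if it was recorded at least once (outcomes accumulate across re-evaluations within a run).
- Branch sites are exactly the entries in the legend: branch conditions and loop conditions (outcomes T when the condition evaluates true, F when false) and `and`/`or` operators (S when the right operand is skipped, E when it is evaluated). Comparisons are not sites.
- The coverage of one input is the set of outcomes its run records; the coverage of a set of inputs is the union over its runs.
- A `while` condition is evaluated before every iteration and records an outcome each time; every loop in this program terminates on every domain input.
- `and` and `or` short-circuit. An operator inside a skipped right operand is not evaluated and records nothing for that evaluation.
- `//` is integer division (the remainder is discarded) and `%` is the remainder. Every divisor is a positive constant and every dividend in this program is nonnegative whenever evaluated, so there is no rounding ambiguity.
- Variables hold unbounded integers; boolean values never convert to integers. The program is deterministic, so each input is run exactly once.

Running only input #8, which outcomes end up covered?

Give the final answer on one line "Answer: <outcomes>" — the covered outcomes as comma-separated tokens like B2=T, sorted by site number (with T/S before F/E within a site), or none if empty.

Tracing the run of input #8 (k=2, z=6):
  B1->T, B1->T, B1->T, B1->T, B1->F, B2->F, B3->T, B4->F, B3->T, B4->F
  B3->T, B4->F, B3->F, B6->E, B5->T, B7->T, B8->F, B9->T
as a set, this run covers: B1=T, B1=F, B2=F, B3=T, B3=F, B4=F, B5=T, B6=E, B7=T, B8=F, B9=T

Answer: B1=T, B1=F, B2=F, B3=T, B3=F, B4=F, B5=T, B6=E, B7=T, B8=F, B9=T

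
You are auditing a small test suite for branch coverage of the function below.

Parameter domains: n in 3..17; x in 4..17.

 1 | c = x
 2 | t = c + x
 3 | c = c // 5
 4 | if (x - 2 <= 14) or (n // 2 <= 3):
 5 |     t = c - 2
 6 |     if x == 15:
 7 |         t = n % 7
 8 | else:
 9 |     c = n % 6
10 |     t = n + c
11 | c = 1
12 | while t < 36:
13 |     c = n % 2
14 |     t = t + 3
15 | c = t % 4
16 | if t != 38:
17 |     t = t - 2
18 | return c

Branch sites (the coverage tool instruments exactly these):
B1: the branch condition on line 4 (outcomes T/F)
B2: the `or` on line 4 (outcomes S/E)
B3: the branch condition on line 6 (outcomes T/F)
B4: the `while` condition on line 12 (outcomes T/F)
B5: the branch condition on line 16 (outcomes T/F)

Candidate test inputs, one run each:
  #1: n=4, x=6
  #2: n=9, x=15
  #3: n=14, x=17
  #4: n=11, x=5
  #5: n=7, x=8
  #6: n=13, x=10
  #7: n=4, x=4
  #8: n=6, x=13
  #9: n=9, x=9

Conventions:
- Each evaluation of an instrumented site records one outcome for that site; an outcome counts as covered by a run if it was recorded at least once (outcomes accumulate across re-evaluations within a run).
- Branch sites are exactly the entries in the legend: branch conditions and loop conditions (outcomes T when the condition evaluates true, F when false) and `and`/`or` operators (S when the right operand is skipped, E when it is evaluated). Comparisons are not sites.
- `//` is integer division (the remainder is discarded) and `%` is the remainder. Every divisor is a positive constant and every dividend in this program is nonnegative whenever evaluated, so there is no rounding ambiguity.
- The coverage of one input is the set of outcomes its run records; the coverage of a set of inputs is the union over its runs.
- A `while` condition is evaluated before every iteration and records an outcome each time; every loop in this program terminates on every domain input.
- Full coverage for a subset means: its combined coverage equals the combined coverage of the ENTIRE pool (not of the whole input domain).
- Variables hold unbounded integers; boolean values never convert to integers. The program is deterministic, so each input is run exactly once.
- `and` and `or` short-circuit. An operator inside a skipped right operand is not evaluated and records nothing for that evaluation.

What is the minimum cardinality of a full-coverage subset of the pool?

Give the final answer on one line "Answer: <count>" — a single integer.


test 1 (n=4, x=6) fires B2->S, B1->T, B3->F, B4->T, B4->T, B4->T, B4->T, B4->T, B4->T, B4->T, B4->T, B4->T, B4->T, B4->T, ...; hits B1=T, B2=S, B3=F, B4=T, B4=F, B5=F
test 2 (n=9, x=15) fires B2->S, B1->T, B3->T, B4->T, B4->T, B4->T, B4->T, B4->T, B4->T, B4->T, B4->T, B4->T, B4->T, B4->T, ...; hits B1=T, B2=S, B3=T, B4=T, B4=F, B5=F
test 3 (n=14, x=17) fires B2->E, B1->F, B4->T, B4->T, B4->T, B4->T, B4->T, B4->T, B4->T, B4->F, B5->T; hits B1=F, B2=E, B4=T, B4=F, B5=T
test 4 (n=11, x=5) fires B2->S, B1->T, B3->F, B4->T, B4->T, B4->T, B4->T, B4->T, B4->T, B4->T, B4->T, B4->T, B4->T, B4->T, ...; hits B1=T, B2=S, B3=F, B4=T, B4=F, B5=F
test 5 (n=7, x=8) fires B2->S, B1->T, B3->F, B4->T, B4->T, B4->T, B4->T, B4->T, B4->T, B4->T, B4->T, B4->T, B4->T, B4->T, ...; hits B1=T, B2=S, B3=F, B4=T, B4=F, B5=F
test 6 (n=13, x=10) fires B2->S, B1->T, B3->F, B4->T, B4->T, B4->T, B4->T, B4->T, B4->T, B4->T, B4->T, B4->T, B4->T, B4->T, ...; hits B1=T, B2=S, B3=F, B4=T, B4=F, B5=T
test 7 (n=4, x=4) fires B2->S, B1->T, B3->F, B4->T, B4->T, B4->T, B4->T, B4->T, B4->T, B4->T, B4->T, B4->T, B4->T, B4->T, ...; hits B1=T, B2=S, B3=F, B4=T, B4=F, B5=T
test 8 (n=6, x=13) fires B2->S, B1->T, B3->F, B4->T, B4->T, B4->T, B4->T, B4->T, B4->T, B4->T, B4->T, B4->T, B4->T, B4->T, ...; hits B1=T, B2=S, B3=F, B4=T, B4=F, B5=T
test 9 (n=9, x=9) fires B2->S, B1->T, B3->F, B4->T, B4->T, B4->T, B4->T, B4->T, B4->T, B4->T, B4->T, B4->T, B4->T, B4->T, ...; hits B1=T, B2=S, B3=F, B4=T, B4=F, B5=F
union over all inputs: B1=T, B1=F, B2=S, B2=E, B3=T, B3=F, B4=T, B4=F, B5=T, B5=F (10 outcomes)
size 1 is not enough: best union over all size-1 subsets is 6/10
size 2 is not enough: best union over all size-2 subsets is 9/10
at size 3, {1, 2, 3} reaches all 10 outcomes; every lexicographically earlier size-3 subset fails
Answer: 3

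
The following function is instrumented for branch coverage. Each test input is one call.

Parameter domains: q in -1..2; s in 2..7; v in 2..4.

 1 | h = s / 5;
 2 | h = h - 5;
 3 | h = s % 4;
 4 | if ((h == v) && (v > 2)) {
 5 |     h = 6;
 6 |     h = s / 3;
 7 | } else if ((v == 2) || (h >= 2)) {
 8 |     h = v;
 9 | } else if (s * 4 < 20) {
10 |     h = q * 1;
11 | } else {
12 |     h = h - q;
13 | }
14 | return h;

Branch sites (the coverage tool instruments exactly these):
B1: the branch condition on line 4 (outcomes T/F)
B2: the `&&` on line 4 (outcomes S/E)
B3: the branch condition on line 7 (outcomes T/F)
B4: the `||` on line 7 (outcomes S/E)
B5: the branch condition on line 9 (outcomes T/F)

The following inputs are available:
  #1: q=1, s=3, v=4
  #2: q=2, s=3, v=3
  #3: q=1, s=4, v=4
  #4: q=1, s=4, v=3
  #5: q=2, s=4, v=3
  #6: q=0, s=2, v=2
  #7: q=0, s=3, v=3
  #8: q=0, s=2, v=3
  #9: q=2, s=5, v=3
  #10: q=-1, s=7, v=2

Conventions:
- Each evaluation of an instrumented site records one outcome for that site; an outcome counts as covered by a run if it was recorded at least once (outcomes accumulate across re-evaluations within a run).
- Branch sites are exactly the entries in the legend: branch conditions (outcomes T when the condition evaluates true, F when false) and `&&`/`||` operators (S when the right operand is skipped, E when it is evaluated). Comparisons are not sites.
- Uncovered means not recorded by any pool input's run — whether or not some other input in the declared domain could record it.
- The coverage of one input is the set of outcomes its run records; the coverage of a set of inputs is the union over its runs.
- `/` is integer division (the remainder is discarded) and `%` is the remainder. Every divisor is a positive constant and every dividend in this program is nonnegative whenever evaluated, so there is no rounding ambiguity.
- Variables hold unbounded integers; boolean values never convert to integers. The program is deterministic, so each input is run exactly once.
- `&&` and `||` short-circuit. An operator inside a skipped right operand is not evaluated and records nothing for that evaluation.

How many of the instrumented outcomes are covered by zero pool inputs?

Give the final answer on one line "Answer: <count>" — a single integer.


#1 (q=1, s=3, v=4) -> B2->S, B1->F, B4->E, B3->T; covered: B1=F, B2=S, B3=T, B4=E
#2 (q=2, s=3, v=3) -> B2->E, B1->T; covered: B1=T, B2=E
#3 (q=1, s=4, v=4) -> B2->S, B1->F, B4->E, B3->F, B5->T; covered: B1=F, B2=S, B3=F, B4=E, B5=T
#4 (q=1, s=4, v=3) -> B2->S, B1->F, B4->E, B3->F, B5->T; covered: B1=F, B2=S, B3=F, B4=E, B5=T
#5 (q=2, s=4, v=3) -> B2->S, B1->F, B4->E, B3->F, B5->T; covered: B1=F, B2=S, B3=F, B4=E, B5=T
#6 (q=0, s=2, v=2) -> B2->E, B1->F, B4->S, B3->T; covered: B1=F, B2=E, B3=T, B4=S
#7 (q=0, s=3, v=3) -> B2->E, B1->T; covered: B1=T, B2=E
#8 (q=0, s=2, v=3) -> B2->S, B1->F, B4->E, B3->T; covered: B1=F, B2=S, B3=T, B4=E
#9 (q=2, s=5, v=3) -> B2->S, B1->F, B4->E, B3->F, B5->F; covered: B1=F, B2=S, B3=F, B4=E, B5=F
#10 (q=-1, s=7, v=2) -> B2->S, B1->F, B4->S, B3->T; covered: B1=F, B2=S, B3=T, B4=S
union over the pool: B1=T, B1=F, B2=S, B2=E, B3=T, B3=F, B4=S, B4=E, B5=T, B5=F
uncovered (0 of 10): none
Answer: 0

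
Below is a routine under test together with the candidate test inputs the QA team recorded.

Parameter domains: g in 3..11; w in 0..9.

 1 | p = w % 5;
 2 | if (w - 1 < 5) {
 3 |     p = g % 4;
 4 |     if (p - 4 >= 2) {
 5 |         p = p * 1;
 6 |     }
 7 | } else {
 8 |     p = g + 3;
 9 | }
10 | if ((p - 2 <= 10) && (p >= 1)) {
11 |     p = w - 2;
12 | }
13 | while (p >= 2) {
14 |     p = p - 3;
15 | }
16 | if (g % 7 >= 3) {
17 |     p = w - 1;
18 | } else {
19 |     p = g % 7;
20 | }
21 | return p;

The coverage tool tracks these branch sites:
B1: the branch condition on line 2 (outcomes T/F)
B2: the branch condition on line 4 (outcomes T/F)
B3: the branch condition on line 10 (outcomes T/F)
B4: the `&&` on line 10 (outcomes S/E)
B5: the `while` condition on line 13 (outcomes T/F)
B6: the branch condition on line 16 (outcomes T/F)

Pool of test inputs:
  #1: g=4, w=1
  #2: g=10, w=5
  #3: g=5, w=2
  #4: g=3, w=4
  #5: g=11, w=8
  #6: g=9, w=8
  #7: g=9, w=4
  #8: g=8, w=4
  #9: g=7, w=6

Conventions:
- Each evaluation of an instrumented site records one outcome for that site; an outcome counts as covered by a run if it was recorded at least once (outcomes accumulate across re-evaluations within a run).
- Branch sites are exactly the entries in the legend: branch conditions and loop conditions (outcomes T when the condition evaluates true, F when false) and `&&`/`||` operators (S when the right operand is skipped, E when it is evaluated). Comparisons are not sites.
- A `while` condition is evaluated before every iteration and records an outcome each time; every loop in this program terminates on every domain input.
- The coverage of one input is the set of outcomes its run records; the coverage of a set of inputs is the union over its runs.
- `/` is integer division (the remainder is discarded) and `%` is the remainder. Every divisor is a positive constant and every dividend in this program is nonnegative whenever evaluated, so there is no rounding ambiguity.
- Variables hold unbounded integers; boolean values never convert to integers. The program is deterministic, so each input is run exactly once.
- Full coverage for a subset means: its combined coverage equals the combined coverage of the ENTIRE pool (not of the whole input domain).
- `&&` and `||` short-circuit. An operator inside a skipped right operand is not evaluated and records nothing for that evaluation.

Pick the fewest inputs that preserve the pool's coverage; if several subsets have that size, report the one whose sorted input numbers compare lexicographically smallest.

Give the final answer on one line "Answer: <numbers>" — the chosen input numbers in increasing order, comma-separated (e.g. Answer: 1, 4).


input #1 (g=4, w=1): events B1->T, B2->F, B4->E, B3->F, B5->F, B6->T; covers B1=T, B2=F, B3=F, B4=E, B5=F, B6=T
input #2 (g=10, w=5): events B1->T, B2->F, B4->E, B3->T, B5->T, B5->F, B6->T; covers B1=T, B2=F, B3=T, B4=E, B5=T, B5=F, B6=T
input #3 (g=5, w=2): events B1->T, B2->F, B4->E, B3->T, B5->F, B6->T; covers B1=T, B2=F, B3=T, B4=E, B5=F, B6=T
input #4 (g=3, w=4): events B1->T, B2->F, B4->E, B3->T, B5->T, B5->F, B6->T; covers B1=T, B2=F, B3=T, B4=E, B5=T, B5=F, B6=T
input #5 (g=11, w=8): events B1->F, B4->S, B3->F, B5->T, B5->T, B5->T, B5->T, B5->T, B5->F, B6->T; covers B1=F, B3=F, B4=S, B5=T, B5=F, B6=T
input #6 (g=9, w=8): events B1->F, B4->E, B3->T, B5->T, B5->T, B5->F, B6->F; covers B1=F, B3=T, B4=E, B5=T, B5=F, B6=F
input #7 (g=9, w=4): events B1->T, B2->F, B4->E, B3->T, B5->T, B5->F, B6->F; covers B1=T, B2=F, B3=T, B4=E, B5=T, B5=F, B6=F
input #8 (g=8, w=4): events B1->T, B2->F, B4->E, B3->F, B5->F, B6->F; covers B1=T, B2=F, B3=F, B4=E, B5=F, B6=F
input #9 (g=7, w=6): events B1->F, B4->E, B3->T, B5->T, B5->F, B6->F; covers B1=F, B3=T, B4=E, B5=T, B5=F, B6=F
union over all inputs: B1=T, B1=F, B2=F, B3=T, B3=F, B4=S, B4=E, B5=T, B5=F, B6=T, B6=F (11 outcomes)
checked all size-1 subsets: none covers 11 outcomes (max 7/11)
size 2: inputs {5, 7} cover all 11 outcomes, and no lexicographically smaller subset of this size does
Answer: 5, 7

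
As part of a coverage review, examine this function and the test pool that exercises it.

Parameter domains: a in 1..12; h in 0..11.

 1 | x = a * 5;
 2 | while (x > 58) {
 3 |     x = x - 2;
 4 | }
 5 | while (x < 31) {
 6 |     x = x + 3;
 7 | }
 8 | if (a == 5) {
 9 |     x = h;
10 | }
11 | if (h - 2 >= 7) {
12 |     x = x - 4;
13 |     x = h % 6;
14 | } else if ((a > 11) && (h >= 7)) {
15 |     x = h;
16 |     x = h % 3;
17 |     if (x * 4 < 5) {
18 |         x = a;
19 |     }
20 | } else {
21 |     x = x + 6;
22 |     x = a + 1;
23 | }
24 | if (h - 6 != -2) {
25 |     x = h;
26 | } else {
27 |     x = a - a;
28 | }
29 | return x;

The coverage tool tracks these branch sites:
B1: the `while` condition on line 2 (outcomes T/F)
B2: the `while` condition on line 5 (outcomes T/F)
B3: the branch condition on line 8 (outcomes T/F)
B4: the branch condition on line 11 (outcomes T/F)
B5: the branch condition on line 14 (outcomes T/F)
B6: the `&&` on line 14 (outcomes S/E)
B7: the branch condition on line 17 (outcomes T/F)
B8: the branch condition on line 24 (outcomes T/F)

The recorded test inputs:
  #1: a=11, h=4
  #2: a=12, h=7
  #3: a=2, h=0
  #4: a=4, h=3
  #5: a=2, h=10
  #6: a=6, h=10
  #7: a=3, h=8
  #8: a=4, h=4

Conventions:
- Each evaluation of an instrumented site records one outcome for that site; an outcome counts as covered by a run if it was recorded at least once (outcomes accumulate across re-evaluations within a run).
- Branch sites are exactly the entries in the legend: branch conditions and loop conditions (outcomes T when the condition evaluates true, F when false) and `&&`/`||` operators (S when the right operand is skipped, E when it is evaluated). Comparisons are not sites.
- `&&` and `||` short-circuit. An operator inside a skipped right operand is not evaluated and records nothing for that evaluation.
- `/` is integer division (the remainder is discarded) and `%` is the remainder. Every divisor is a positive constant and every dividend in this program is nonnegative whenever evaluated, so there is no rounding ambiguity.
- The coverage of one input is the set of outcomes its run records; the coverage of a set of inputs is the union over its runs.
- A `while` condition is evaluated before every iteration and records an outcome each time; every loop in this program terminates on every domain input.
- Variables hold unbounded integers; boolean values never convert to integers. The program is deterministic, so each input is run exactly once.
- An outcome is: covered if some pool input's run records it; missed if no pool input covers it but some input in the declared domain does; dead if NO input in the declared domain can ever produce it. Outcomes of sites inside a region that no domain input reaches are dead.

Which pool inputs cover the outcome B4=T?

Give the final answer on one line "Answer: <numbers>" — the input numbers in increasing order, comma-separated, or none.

input #1 (a=11, h=4): does not record B4=T
input #2 (a=12, h=7): does not record B4=T
input #3 (a=2, h=0): does not record B4=T
input #4 (a=4, h=3): does not record B4=T
input #5 (a=2, h=10): records B4=T
input #6 (a=6, h=10): records B4=T
input #7 (a=3, h=8): does not record B4=T
input #8 (a=4, h=4): does not record B4=T

Answer: 5, 6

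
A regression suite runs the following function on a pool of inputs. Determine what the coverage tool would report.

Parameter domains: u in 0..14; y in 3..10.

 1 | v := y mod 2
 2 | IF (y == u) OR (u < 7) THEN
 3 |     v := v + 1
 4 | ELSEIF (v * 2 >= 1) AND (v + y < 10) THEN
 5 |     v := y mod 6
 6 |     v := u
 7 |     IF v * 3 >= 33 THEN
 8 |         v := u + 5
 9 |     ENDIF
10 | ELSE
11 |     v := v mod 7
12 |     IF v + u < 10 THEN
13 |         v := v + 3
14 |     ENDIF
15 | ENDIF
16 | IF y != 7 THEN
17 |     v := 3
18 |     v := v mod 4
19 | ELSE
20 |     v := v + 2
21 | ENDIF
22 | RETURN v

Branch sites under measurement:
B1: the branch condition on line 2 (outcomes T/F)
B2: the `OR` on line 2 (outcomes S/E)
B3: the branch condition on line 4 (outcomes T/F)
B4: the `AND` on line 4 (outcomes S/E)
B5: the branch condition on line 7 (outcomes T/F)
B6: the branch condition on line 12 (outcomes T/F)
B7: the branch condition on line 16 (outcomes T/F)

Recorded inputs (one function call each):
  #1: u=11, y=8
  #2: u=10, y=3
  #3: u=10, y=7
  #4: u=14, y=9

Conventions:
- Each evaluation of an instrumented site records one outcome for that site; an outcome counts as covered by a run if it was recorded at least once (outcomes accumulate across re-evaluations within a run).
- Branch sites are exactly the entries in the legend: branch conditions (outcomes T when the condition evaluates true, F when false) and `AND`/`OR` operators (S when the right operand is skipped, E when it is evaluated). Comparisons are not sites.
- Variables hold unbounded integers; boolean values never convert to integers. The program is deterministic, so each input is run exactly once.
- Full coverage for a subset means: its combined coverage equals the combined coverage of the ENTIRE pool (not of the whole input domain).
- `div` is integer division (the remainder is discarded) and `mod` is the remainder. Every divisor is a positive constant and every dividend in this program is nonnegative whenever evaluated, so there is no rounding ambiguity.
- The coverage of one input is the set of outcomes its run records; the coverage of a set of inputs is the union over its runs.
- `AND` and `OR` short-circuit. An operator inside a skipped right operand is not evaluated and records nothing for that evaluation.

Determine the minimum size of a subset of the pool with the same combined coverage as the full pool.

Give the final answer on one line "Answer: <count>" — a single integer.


input #1, u=11, y=8: events B2->E, B1->F, B4->S, B3->F, B6->F, B7->T; outcomes B1=F, B2=E, B3=F, B4=S, B6=F, B7=T
input #2, u=10, y=3: events B2->E, B1->F, B4->E, B3->T, B5->F, B7->T; outcomes B1=F, B2=E, B3=T, B4=E, B5=F, B7=T
input #3, u=10, y=7: events B2->E, B1->F, B4->E, B3->T, B5->F, B7->F; outcomes B1=F, B2=E, B3=T, B4=E, B5=F, B7=F
input #4, u=14, y=9: events B2->E, B1->F, B4->E, B3->F, B6->F, B7->T; outcomes B1=F, B2=E, B3=F, B4=E, B6=F, B7=T
together the pool reaches 10 outcomes: B1=F, B2=E, B3=T, B3=F, B4=S, B4=E, B5=F, B6=F, B7=T, B7=F
checked all size-1 subsets: none covers 10 outcomes (max 6/10)
size 2: inputs {1, 3} cover all 10 outcomes, and no lexicographically smaller subset of this size does
Answer: 2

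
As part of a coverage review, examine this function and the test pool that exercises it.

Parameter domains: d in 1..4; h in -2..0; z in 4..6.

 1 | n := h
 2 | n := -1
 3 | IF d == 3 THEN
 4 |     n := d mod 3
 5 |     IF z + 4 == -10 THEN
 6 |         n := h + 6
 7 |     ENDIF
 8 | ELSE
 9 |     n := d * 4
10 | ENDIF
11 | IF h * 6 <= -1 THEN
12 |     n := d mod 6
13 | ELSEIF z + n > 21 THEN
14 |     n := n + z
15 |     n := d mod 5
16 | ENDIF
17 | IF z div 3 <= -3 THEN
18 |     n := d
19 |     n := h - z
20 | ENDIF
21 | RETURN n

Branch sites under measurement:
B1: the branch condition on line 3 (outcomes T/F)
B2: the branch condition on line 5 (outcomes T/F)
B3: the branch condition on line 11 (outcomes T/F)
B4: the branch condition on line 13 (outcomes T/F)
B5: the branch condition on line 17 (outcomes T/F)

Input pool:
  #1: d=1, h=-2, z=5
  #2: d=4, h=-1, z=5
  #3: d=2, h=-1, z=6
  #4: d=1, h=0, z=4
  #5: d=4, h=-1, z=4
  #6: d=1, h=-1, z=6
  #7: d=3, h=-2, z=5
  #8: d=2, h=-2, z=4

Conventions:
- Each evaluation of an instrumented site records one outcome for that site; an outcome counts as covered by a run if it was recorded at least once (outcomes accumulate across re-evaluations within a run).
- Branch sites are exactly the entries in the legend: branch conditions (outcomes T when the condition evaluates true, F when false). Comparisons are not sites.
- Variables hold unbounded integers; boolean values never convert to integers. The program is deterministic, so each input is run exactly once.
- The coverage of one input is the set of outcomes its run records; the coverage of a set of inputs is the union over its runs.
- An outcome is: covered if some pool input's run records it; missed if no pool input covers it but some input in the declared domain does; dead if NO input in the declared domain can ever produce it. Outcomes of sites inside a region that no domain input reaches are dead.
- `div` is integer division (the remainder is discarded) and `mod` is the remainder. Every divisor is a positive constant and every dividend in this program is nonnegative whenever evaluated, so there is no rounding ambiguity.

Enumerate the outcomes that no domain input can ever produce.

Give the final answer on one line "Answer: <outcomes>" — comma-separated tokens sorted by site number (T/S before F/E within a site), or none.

checking every outcome against all 36 domain inputs:
  B2=T: unreachable across the whole domain -> dead
  B5=T: unreachable across the whole domain -> dead
  reachable outcomes have witnesses, e.g. B1=T (e.g. d=3, h=-2, z=4), B1=F (e.g. d=1, h=-2, z=4), B2=F (e.g. d=3, h=-2, z=4), B3=T (e.g. d=1, h=-2, z=4)

Answer: B2=T, B5=T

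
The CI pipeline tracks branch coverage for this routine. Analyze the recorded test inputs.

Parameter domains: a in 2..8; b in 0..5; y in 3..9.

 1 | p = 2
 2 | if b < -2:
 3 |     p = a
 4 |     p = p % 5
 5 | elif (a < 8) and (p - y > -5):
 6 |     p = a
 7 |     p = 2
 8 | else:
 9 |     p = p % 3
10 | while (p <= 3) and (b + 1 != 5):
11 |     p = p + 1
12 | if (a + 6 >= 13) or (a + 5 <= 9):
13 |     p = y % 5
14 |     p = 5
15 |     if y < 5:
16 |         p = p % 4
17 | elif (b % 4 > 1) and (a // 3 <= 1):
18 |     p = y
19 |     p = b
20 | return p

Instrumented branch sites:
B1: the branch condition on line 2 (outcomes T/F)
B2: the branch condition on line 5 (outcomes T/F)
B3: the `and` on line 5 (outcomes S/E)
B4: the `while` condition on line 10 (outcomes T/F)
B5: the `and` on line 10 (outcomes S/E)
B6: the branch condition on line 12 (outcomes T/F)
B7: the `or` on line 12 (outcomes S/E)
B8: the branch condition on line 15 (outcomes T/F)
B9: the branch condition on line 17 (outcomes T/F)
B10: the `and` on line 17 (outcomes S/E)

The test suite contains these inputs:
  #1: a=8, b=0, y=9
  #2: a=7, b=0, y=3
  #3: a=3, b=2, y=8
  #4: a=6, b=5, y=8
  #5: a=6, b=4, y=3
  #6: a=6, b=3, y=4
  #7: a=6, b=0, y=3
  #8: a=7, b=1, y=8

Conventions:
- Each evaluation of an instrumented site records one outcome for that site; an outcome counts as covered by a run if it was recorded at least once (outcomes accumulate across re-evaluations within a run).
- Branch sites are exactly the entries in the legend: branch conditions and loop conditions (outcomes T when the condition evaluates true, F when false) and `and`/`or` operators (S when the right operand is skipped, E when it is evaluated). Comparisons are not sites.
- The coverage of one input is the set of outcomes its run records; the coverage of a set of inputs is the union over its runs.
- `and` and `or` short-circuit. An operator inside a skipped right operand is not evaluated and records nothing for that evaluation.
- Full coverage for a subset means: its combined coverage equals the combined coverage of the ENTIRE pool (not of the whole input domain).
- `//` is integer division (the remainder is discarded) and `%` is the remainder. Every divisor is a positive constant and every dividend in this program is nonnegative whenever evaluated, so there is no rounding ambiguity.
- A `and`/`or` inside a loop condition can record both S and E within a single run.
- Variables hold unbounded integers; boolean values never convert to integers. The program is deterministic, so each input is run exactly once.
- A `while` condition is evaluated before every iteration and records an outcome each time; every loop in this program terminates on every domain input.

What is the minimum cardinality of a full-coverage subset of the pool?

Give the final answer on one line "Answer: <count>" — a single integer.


run #1 (a=8, b=0, y=9) records B1=F, B2=F, B3=S, B4=T, B4=F, B5=S, B5=E, B6=T, B7=S, B8=F
run #2 (a=7, b=0, y=3) records B1=F, B2=T, B3=E, B4=T, B4=F, B5=S, B5=E, B6=T, B7=S, B8=T
run #3 (a=3, b=2, y=8) records B1=F, B2=F, B3=E, B4=T, B4=F, B5=S, B5=E, B6=T, B7=E, B8=F
run #4 (a=6, b=5, y=8) records B1=F, B2=F, B3=E, B4=T, B4=F, B5=S, B5=E, B6=F, B7=E, B9=F, B10=S
run #5 (a=6, b=4, y=3) records B1=F, B2=T, B3=E, B4=F, B5=E, B6=F, B7=E, B9=F, B10=S
run #6 (a=6, b=3, y=4) records B1=F, B2=T, B3=E, B4=T, B4=F, B5=S, B5=E, B6=F, B7=E, B9=F, B10=E
run #7 (a=6, b=0, y=3) records B1=F, B2=T, B3=E, B4=T, B4=F, B5=S, B5=E, B6=F, B7=E, B9=F, B10=S
run #8 (a=7, b=1, y=8) records B1=F, B2=F, B3=E, B4=T, B4=F, B5=S, B5=E, B6=T, B7=S, B8=F
union over all inputs: B1=F, B2=T, B2=F, B3=S, B3=E, B4=T, B4=F, B5=S, B5=E, B6=T, B6=F, B7=S, B7=E, B8=T, B8=F, B9=F, B10=S, B10=E (18 outcomes)
no size-1 subset reaches all 18 outcomes (best union: 11/18)
no size-2 subset reaches all 18 outcomes (best union: 16/18)
no size-3 subset reaches all 18 outcomes (best union: 17/18)
size 4: inputs {1, 2, 4, 6} cover all 18 outcomes, and no lexicographically smaller subset of this size does
Answer: 4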